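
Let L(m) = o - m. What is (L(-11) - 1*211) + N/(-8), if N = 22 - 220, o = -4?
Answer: -717/4 ≈ -179.25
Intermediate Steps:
N = -198
L(m) = -4 - m
(L(-11) - 1*211) + N/(-8) = ((-4 - 1*(-11)) - 1*211) - 198/(-8) = ((-4 + 11) - 211) - 198*(-⅛) = (7 - 211) + 99/4 = -204 + 99/4 = -717/4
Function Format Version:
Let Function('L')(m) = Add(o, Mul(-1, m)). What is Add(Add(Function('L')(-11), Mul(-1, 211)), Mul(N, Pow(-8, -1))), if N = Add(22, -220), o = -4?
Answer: Rational(-717, 4) ≈ -179.25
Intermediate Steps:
N = -198
Function('L')(m) = Add(-4, Mul(-1, m))
Add(Add(Function('L')(-11), Mul(-1, 211)), Mul(N, Pow(-8, -1))) = Add(Add(Add(-4, Mul(-1, -11)), Mul(-1, 211)), Mul(-198, Pow(-8, -1))) = Add(Add(Add(-4, 11), -211), Mul(-198, Rational(-1, 8))) = Add(Add(7, -211), Rational(99, 4)) = Add(-204, Rational(99, 4)) = Rational(-717, 4)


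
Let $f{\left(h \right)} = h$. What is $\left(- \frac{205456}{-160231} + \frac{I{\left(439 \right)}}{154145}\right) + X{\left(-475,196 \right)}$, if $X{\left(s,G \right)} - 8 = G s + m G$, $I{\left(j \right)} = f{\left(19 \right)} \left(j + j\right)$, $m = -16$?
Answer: $- \frac{2376682504640198}{24698807495} \approx -96227.0$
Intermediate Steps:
$I{\left(j \right)} = 38 j$ ($I{\left(j \right)} = 19 \left(j + j\right) = 19 \cdot 2 j = 38 j$)
$X{\left(s,G \right)} = 8 - 16 G + G s$ ($X{\left(s,G \right)} = 8 + \left(G s - 16 G\right) = 8 + \left(- 16 G + G s\right) = 8 - 16 G + G s$)
$\left(- \frac{205456}{-160231} + \frac{I{\left(439 \right)}}{154145}\right) + X{\left(-475,196 \right)} = \left(- \frac{205456}{-160231} + \frac{38 \cdot 439}{154145}\right) + \left(8 - 3136 + 196 \left(-475\right)\right) = \left(\left(-205456\right) \left(- \frac{1}{160231}\right) + 16682 \cdot \frac{1}{154145}\right) - 96228 = \left(\frac{205456}{160231} + \frac{16682}{154145}\right) - 96228 = \frac{34342988662}{24698807495} - 96228 = - \frac{2376682504640198}{24698807495}$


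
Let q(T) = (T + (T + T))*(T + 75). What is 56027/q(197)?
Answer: 56027/160752 ≈ 0.34853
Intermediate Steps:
q(T) = 3*T*(75 + T) (q(T) = (T + 2*T)*(75 + T) = (3*T)*(75 + T) = 3*T*(75 + T))
56027/q(197) = 56027/((3*197*(75 + 197))) = 56027/((3*197*272)) = 56027/160752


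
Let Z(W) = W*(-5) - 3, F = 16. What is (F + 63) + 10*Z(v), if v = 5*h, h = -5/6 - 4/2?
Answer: 2272/3 ≈ 757.33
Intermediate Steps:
h = -17/6 (h = -5*⅙ - 4*½ = -⅚ - 2 = -17/6 ≈ -2.8333)
v = -85/6 (v = 5*(-17/6) = -85/6 ≈ -14.167)
Z(W) = -3 - 5*W (Z(W) = -5*W - 3 = -3 - 5*W)
(F + 63) + 10*Z(v) = (16 + 63) + 10*(-3 - 5*(-85/6)) = 79 + 10*(-3 + 425/6) = 79 + 10*(407/6) = 79 + 2035/3 = 2272/3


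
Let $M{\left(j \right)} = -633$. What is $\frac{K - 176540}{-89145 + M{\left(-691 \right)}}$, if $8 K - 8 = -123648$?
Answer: $\frac{191995}{89778} \approx 2.1386$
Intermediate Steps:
$K = -15455$ ($K = 1 + \frac{1}{8} \left(-123648\right) = 1 - 15456 = -15455$)
$\frac{K - 176540}{-89145 + M{\left(-691 \right)}} = \frac{-15455 - 176540}{-89145 - 633} = - \frac{191995}{-89778} = \left(-191995\right) \left(- \frac{1}{89778}\right) = \frac{191995}{89778}$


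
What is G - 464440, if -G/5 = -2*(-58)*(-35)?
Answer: -444140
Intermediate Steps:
G = 20300 (G = -5*(-2*(-58))*(-35) = -580*(-35) = -5*(-4060) = 20300)
G - 464440 = 20300 - 464440 = -444140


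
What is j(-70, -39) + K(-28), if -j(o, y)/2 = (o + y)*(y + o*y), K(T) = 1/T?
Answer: 16425863/28 ≈ 5.8664e+5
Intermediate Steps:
j(o, y) = -2*(o + y)*(y + o*y)
j(-70, -39) + K(-28) = -2*(-39)*(-70 - 39 + (-70)² - 70*(-39)) + 1/(-28) = -2*(-39)*(-70 - 39 + 4900 + 2730) - 1/28 = -2*(-39)*7521 - 1/28 = 586638 - 1/28 = 16425863/28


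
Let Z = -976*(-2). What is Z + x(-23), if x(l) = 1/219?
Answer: 427489/219 ≈ 1952.0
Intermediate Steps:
x(l) = 1/219
Z = 1952
Z + x(-23) = 1952 + 1/219 = 427489/219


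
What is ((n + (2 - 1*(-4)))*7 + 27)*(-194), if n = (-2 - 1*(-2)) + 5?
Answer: -20176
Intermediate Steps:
n = 5 (n = (-2 + 2) + 5 = 0 + 5 = 5)
((n + (2 - 1*(-4)))*7 + 27)*(-194) = ((5 + (2 - 1*(-4)))*7 + 27)*(-194) = ((5 + (2 + 4))*7 + 27)*(-194) = ((5 + 6)*7 + 27)*(-194) = (11*7 + 27)*(-194) = (77 + 27)*(-194) = 104*(-194) = -20176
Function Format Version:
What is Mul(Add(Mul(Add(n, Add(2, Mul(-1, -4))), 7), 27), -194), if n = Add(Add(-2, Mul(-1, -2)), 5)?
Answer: -20176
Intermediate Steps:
n = 5 (n = Add(Add(-2, 2), 5) = Add(0, 5) = 5)
Mul(Add(Mul(Add(n, Add(2, Mul(-1, -4))), 7), 27), -194) = Mul(Add(Mul(Add(5, Add(2, Mul(-1, -4))), 7), 27), -194) = Mul(Add(Mul(Add(5, Add(2, 4)), 7), 27), -194) = Mul(Add(Mul(Add(5, 6), 7), 27), -194) = Mul(Add(Mul(11, 7), 27), -194) = Mul(Add(77, 27), -194) = Mul(104, -194) = -20176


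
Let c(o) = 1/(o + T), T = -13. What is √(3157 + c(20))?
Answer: 10*√1547/7 ≈ 56.188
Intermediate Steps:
c(o) = 1/(-13 + o) (c(o) = 1/(o - 13) = 1/(-13 + o))
√(3157 + c(20)) = √(3157 + 1/(-13 + 20)) = √(3157 + 1/7) = √(3157 + ⅐) = √(22100/7) = 10*√1547/7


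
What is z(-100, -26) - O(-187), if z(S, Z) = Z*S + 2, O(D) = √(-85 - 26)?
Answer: 2602 - I*√111 ≈ 2602.0 - 10.536*I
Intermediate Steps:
O(D) = I*√111 (O(D) = √(-111) = I*√111)
z(S, Z) = 2 + S*Z (z(S, Z) = S*Z + 2 = 2 + S*Z)
z(-100, -26) - O(-187) = (2 - 100*(-26)) - I*√111 = (2 + 2600) - I*√111 = 2602 - I*√111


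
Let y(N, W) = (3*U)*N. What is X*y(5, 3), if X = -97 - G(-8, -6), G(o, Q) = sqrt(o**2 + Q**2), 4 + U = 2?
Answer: 3210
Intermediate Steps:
U = -2 (U = -4 + 2 = -2)
y(N, W) = -6*N (y(N, W) = (3*(-2))*N = -6*N)
G(o, Q) = sqrt(Q**2 + o**2)
X = -107 (X = -97 - sqrt((-6)**2 + (-8)**2) = -97 - sqrt(36 + 64) = -97 - sqrt(100) = -97 - 1*10 = -97 - 10 = -107)
X*y(5, 3) = -(-642)*5 = -107*(-30) = 3210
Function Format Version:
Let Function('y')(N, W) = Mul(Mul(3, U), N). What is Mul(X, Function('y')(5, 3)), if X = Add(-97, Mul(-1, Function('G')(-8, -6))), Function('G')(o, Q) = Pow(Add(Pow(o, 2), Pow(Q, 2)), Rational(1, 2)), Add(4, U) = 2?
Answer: 3210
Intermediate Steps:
U = -2 (U = Add(-4, 2) = -2)
Function('y')(N, W) = Mul(-6, N) (Function('y')(N, W) = Mul(Mul(3, -2), N) = Mul(-6, N))
Function('G')(o, Q) = Pow(Add(Pow(Q, 2), Pow(o, 2)), Rational(1, 2))
X = -107 (X = Add(-97, Mul(-1, Pow(Add(Pow(-6, 2), Pow(-8, 2)), Rational(1, 2)))) = Add(-97, Mul(-1, Pow(Add(36, 64), Rational(1, 2)))) = Add(-97, Mul(-1, Pow(100, Rational(1, 2)))) = Add(-97, Mul(-1, 10)) = Add(-97, -10) = -107)
Mul(X, Function('y')(5, 3)) = Mul(-107, Mul(-6, 5)) = Mul(-107, -30) = 3210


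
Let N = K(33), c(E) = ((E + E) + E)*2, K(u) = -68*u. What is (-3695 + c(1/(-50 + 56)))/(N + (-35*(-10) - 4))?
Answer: 1847/949 ≈ 1.9463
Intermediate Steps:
c(E) = 6*E (c(E) = (2*E + E)*2 = (3*E)*2 = 6*E)
N = -2244 (N = -68*33 = -2244)
(-3695 + c(1/(-50 + 56)))/(N + (-35*(-10) - 4)) = (-3695 + 6/(-50 + 56))/(-2244 + (-35*(-10) - 4)) = (-3695 + 6/6)/(-2244 + (350 - 4)) = (-3695 + 6*(⅙))/(-2244 + 346) = (-3695 + 1)/(-1898) = -3694*(-1/1898) = 1847/949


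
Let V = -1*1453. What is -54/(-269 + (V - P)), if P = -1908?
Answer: -9/31 ≈ -0.29032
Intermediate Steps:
V = -1453
-54/(-269 + (V - P)) = -54/(-269 + (-1453 - 1*(-1908))) = -54/(-269 + (-1453 + 1908)) = -54/(-269 + 455) = -54/186 = (1/186)*(-54) = -9/31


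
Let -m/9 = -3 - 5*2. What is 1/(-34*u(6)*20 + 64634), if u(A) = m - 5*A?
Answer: 1/5474 ≈ 0.00018268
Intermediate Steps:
m = 117 (m = -9*(-3 - 5*2) = -9*(-3 - 10) = -9*(-13) = 117)
u(A) = 117 - 5*A
1/(-34*u(6)*20 + 64634) = 1/(-34*(117 - 5*6)*20 + 64634) = 1/(-34*(117 - 30)*20 + 64634) = 1/(-34*87*20 + 64634) = 1/(-2958*20 + 64634) = 1/(-59160 + 64634) = 1/5474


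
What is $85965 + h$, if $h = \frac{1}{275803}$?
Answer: $\frac{23709404896}{275803} \approx 85965.0$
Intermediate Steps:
$h = \frac{1}{275803} \approx 3.6258 \cdot 10^{-6}$
$85965 + h = 85965 + \frac{1}{275803} = \frac{23709404896}{275803}$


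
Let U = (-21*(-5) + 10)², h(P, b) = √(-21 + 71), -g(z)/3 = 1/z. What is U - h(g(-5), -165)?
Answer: 13225 - 5*√2 ≈ 13218.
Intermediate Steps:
g(z) = -3/z
h(P, b) = 5*√2 (h(P, b) = √50 = 5*√2)
U = 13225 (U = (105 + 10)² = 115² = 13225)
U - h(g(-5), -165) = 13225 - 5*√2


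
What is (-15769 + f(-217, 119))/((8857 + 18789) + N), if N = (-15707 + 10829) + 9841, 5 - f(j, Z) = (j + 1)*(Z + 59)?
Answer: 22684/32609 ≈ 0.69564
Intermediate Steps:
f(j, Z) = 5 - (1 + j)*(59 + Z) (f(j, Z) = 5 - (j + 1)*(Z + 59) = 5 - (1 + j)*(59 + Z))
N = 4963 (N = -4878 + 9841 = 4963)
(-15769 + f(-217, 119))/((8857 + 18789) + N) = (-15769 + (-54 - 1*119 - 59*(-217) - 1*119*(-217)))/((8857 + 18789) + 4963) = (-15769 + (-54 - 119 + 12803 + 25823))/(27646 + 4963) = (-15769 + 38453)/32609 = 22684*(1/32609) = 22684/32609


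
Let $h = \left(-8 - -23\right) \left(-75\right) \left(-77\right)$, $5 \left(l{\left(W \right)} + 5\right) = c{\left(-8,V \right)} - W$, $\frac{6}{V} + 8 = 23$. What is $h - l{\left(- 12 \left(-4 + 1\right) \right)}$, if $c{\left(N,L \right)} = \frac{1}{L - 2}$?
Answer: $\frac{3465493}{40} \approx 86637.0$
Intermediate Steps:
$V = \frac{2}{5}$ ($V = \frac{6}{-8 + 23} = \frac{6}{15} = 6 \cdot \frac{1}{15} = \frac{2}{5} \approx 0.4$)
$c{\left(N,L \right)} = \frac{1}{-2 + L}$
$l{\left(W \right)} = - \frac{41}{8} - \frac{W}{5}$ ($l{\left(W \right)} = -5 + \frac{\frac{1}{-2 + \frac{2}{5}} - W}{5} = -5 + \frac{\frac{1}{- \frac{8}{5}} - W}{5} = -5 + \frac{- \frac{5}{8} - W}{5} = -5 - \left(\frac{1}{8} + \frac{W}{5}\right) = - \frac{41}{8} - \frac{W}{5}$)
$h = 86625$ ($h = \left(-8 + 23\right) \left(-75\right) \left(-77\right) = 15 \left(-75\right) \left(-77\right) = \left(-1125\right) \left(-77\right) = 86625$)
$h - l{\left(- 12 \left(-4 + 1\right) \right)} = 86625 - \left(- \frac{41}{8} - \frac{\left(-12\right) \left(-4 + 1\right)}{5}\right) = 86625 - \left(- \frac{41}{8} - \frac{\left(-12\right) \left(-3\right)}{5}\right) = 86625 - \left(- \frac{41}{8} - \frac{36}{5}\right) = 86625 - - \frac{493}{40} = 86625 + \frac{493}{40} = \frac{3465493}{40}$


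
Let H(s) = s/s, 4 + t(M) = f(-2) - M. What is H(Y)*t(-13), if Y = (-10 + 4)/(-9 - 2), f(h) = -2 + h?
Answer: 5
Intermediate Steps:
Y = 6/11 (Y = -6/(-11) = -6*(-1/11) = 6/11 ≈ 0.54545)
t(M) = -8 - M (t(M) = -4 + ((-2 - 2) - M) = -4 + (-4 - M) = -8 - M)
H(s) = 1
H(Y)*t(-13) = 1*(-8 - 1*(-13)) = 1*(-8 + 13) = 1*5 = 5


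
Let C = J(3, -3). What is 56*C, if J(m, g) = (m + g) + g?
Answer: -168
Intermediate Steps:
J(m, g) = m + 2*g (J(m, g) = (g + m) + g = m + 2*g)
C = -3 (C = 3 + 2*(-3) = 3 - 6 = -3)
56*C = 56*(-3) = -168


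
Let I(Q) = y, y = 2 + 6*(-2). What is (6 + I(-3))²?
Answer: 16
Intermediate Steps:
y = -10 (y = 2 - 12 = -10)
I(Q) = -10
(6 + I(-3))² = (6 - 10)² = (-4)² = 16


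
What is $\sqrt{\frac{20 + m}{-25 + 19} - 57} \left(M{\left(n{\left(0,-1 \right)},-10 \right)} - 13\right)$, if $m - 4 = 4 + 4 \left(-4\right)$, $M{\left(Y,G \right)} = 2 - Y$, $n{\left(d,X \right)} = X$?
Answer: $- 10 i \sqrt{59} \approx - 76.811 i$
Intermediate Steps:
$m = -8$ ($m = 4 + \left(4 + 4 \left(-4\right)\right) = 4 + \left(4 - 16\right) = 4 - 12 = -8$)
$\sqrt{\frac{20 + m}{-25 + 19} - 57} \left(M{\left(n{\left(0,-1 \right)},-10 \right)} - 13\right) = \sqrt{\frac{20 - 8}{-25 + 19} - 57} \left(\left(2 - -1\right) - 13\right) = \sqrt{\frac{12}{-6} - 57} \left(\left(2 + 1\right) - 13\right) = \sqrt{12 \left(- \frac{1}{6}\right) - 57} \left(3 - 13\right) = \sqrt{-2 - 57} \left(-10\right) = \sqrt{-59} \left(-10\right) = i \sqrt{59} \left(-10\right) = - 10 i \sqrt{59}$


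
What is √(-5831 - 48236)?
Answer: I*√54067 ≈ 232.52*I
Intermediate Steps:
√(-5831 - 48236) = √(-54067) = I*√54067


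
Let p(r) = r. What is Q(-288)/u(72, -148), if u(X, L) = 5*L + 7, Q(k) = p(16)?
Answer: -16/733 ≈ -0.021828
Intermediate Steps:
Q(k) = 16
u(X, L) = 7 + 5*L
Q(-288)/u(72, -148) = 16/(7 + 5*(-148)) = 16/(7 - 740) = 16/(-733) = 16*(-1/733) = -16/733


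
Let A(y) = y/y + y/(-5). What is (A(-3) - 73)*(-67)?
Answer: 23919/5 ≈ 4783.8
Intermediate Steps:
A(y) = 1 - y/5 (A(y) = 1 + y*(-⅕) = 1 - y/5)
(A(-3) - 73)*(-67) = ((1 - ⅕*(-3)) - 73)*(-67) = ((1 + ⅗) - 73)*(-67) = (8/5 - 73)*(-67) = -357/5*(-67) = 23919/5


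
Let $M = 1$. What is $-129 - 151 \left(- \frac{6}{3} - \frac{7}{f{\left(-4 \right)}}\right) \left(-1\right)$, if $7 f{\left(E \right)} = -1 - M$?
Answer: $\frac{6537}{2} \approx 3268.5$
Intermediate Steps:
$f{\left(E \right)} = - \frac{2}{7}$ ($f{\left(E \right)} = \frac{-1 - 1}{7} = \frac{1}{7} \left(-2\right) = - \frac{2}{7}$)
$-129 - 151 \left(- \frac{6}{3} - \frac{7}{f{\left(-4 \right)}}\right) \left(-1\right) = -129 - 151 \left(- \frac{6}{3} - \frac{7}{- \frac{2}{7}}\right) \left(-1\right) = -129 - 151 \left(\left(-6\right) \frac{1}{3} - - \frac{49}{2}\right) \left(-1\right) = -129 - 151 \left(-2 + \frac{49}{2}\right) \left(-1\right) = -129 - 151 \cdot \frac{45}{2} \left(-1\right) = -129 - - \frac{6795}{2} = -129 + \frac{6795}{2} = \frac{6537}{2}$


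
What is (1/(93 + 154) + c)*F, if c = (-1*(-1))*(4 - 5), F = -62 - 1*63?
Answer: 30750/247 ≈ 124.49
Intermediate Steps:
F = -125 (F = -62 - 63 = -125)
c = -1 (c = 1*(-1) = -1)
(1/(93 + 154) + c)*F = (1/(93 + 154) - 1)*(-125) = (1/247 - 1)*(-125) = -246/247*(-125) = 30750/247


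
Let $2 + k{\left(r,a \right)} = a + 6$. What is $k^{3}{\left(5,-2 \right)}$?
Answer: $8$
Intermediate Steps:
$k{\left(r,a \right)} = 4 + a$ ($k{\left(r,a \right)} = -2 + \left(a + 6\right) = -2 + \left(6 + a\right) = 4 + a$)
$k^{3}{\left(5,-2 \right)} = \left(4 - 2\right)^{3} = 2^{3} = 8$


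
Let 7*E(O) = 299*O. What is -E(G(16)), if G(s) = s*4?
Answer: -19136/7 ≈ -2733.7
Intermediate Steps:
G(s) = 4*s
E(O) = 299*O/7 (E(O) = (299*O)/7 = 299*O/7)
-E(G(16)) = -299*4*16/7 = -299*64/7 = -1*19136/7 = -19136/7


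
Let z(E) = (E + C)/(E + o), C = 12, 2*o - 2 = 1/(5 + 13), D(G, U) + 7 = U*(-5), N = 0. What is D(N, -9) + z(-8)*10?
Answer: 8098/251 ≈ 32.263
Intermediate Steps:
D(G, U) = -7 - 5*U (D(G, U) = -7 + U*(-5) = -7 - 5*U)
o = 37/36 (o = 1 + 1/(2*(5 + 13)) = 1 + (½)/18 = 1 + (½)*(1/18) = 1 + 1/36 = 37/36 ≈ 1.0278)
z(E) = (12 + E)/(37/36 + E) (z(E) = (E + 12)/(E + 37/36) = (12 + E)/(37/36 + E))
D(N, -9) + z(-8)*10 = (-7 - 5*(-9)) + (36*(12 - 8)/(37 + 36*(-8)))*10 = (-7 + 45) + (36*4/(37 - 288))*10 = 38 + (36*4/(-251))*10 = 38 + (36*(-1/251)*4)*10 = 38 - 144/251*10 = 38 - 1440/251 = 8098/251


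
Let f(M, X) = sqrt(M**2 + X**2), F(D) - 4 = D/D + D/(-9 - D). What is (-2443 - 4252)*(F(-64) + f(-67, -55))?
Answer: -282529/11 - 113815*sqrt(26) ≈ -6.0603e+5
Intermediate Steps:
F(D) = 5 + D/(-9 - D) (F(D) = 4 + (D/D + D/(-9 - D)) = 4 + (1 + D/(-9 - D)) = 5 + D/(-9 - D))
(-2443 - 4252)*(F(-64) + f(-67, -55)) = (-2443 - 4252)*((45 + 4*(-64))/(9 - 64) + sqrt((-67)**2 + (-55)**2)) = -6695*((45 - 256)/(-55) + sqrt(4489 + 3025)) = -6695*(-1/55*(-211) + sqrt(7514)) = -6695*(211/55 + 17*sqrt(26)) = -282529/11 - 113815*sqrt(26)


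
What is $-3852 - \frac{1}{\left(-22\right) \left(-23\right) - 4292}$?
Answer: $- \frac{14583671}{3786} \approx -3852.0$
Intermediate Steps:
$-3852 - \frac{1}{\left(-22\right) \left(-23\right) - 4292} = -3852 - \frac{1}{506 - 4292} = -3852 - \frac{1}{-3786} = -3852 - - \frac{1}{3786} = -3852 + \frac{1}{3786} = - \frac{14583671}{3786}$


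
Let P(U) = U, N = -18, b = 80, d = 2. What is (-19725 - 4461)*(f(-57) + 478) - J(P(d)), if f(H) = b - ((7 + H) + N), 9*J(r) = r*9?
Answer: -15140438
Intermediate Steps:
J(r) = r (J(r) = (r*9)/9 = (9*r)/9 = r)
f(H) = 91 - H (f(H) = 80 - ((7 + H) - 18) = 80 - (-11 + H) = 80 + (11 - H) = 91 - H)
(-19725 - 4461)*(f(-57) + 478) - J(P(d)) = (-19725 - 4461)*((91 - 1*(-57)) + 478) - 1*2 = -24186*((91 + 57) + 478) - 2 = -24186*(148 + 478) - 2 = -24186*626 - 2 = -15140436 - 2 = -15140438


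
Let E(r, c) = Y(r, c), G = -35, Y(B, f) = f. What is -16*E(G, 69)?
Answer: -1104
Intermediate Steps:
E(r, c) = c
-16*E(G, 69) = -16*69 = -1104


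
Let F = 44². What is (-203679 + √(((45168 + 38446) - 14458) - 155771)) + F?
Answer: -201743 + I*√86615 ≈ -2.0174e+5 + 294.3*I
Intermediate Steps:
F = 1936
(-203679 + √(((45168 + 38446) - 14458) - 155771)) + F = (-203679 + √(((45168 + 38446) - 14458) - 155771)) + 1936 = (-203679 + √((83614 - 14458) - 155771)) + 1936 = (-203679 + √(69156 - 155771)) + 1936 = (-203679 + √(-86615)) + 1936 = (-203679 + I*√86615) + 1936 = -201743 + I*√86615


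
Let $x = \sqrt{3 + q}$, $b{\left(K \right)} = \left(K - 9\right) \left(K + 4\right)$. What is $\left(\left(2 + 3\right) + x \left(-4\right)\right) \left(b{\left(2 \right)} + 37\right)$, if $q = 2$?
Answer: $-25 + 20 \sqrt{5} \approx 19.721$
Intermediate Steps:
$b{\left(K \right)} = \left(-9 + K\right) \left(4 + K\right)$
$x = \sqrt{5}$ ($x = \sqrt{3 + 2} = \sqrt{5} \approx 2.2361$)
$\left(\left(2 + 3\right) + x \left(-4\right)\right) \left(b{\left(2 \right)} + 37\right) = \left(\left(2 + 3\right) + \sqrt{5} \left(-4\right)\right) \left(\left(-36 + 2^{2} - 10\right) + 37\right) = \left(5 - 4 \sqrt{5}\right) \left(\left(-36 + 4 - 10\right) + 37\right) = \left(5 - 4 \sqrt{5}\right) \left(-42 + 37\right) = \left(5 - 4 \sqrt{5}\right) \left(-5\right) = -25 + 20 \sqrt{5}$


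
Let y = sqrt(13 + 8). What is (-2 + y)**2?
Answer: (2 - sqrt(21))**2 ≈ 6.6697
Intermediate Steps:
y = sqrt(21) ≈ 4.5826
(-2 + y)**2 = (-2 + sqrt(21))**2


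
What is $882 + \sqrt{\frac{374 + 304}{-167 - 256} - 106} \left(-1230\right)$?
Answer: $882 - \frac{820 i \sqrt{534813}}{47} \approx 882.0 - 12759.0 i$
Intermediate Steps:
$882 + \sqrt{\frac{374 + 304}{-167 - 256} - 106} \left(-1230\right) = 882 + \sqrt{\frac{678}{-423} - 106} \left(-1230\right) = 882 + \sqrt{678 \left(- \frac{1}{423}\right) - 106} \left(-1230\right) = 882 + \sqrt{- \frac{226}{141} - 106} \left(-1230\right) = 882 + \sqrt{- \frac{15172}{141}} \left(-1230\right) = 882 + \frac{2 i \sqrt{534813}}{141} \left(-1230\right) = 882 - \frac{820 i \sqrt{534813}}{47}$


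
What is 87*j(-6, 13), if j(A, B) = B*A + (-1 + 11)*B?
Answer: 4524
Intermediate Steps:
j(A, B) = 10*B + A*B (j(A, B) = A*B + 10*B = 10*B + A*B)
87*j(-6, 13) = 87*(13*(10 - 6)) = 87*(13*4) = 87*52 = 4524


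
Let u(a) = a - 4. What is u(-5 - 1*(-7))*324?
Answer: -648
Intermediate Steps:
u(a) = -4 + a
u(-5 - 1*(-7))*324 = (-4 + (-5 - 1*(-7)))*324 = (-4 + (-5 + 7))*324 = (-4 + 2)*324 = -2*324 = -648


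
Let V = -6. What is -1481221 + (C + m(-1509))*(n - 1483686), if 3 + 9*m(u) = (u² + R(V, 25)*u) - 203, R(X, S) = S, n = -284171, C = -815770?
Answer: 9020972011471/9 ≈ 1.0023e+12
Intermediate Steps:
m(u) = -206/9 + u²/9 + 25*u/9 (m(u) = -⅓ + ((u² + 25*u) - 203)/9 = -⅓ + (-203 + u² + 25*u)/9 = -⅓ + (-203/9 + u²/9 + 25*u/9) = -206/9 + u²/9 + 25*u/9)
-1481221 + (C + m(-1509))*(n - 1483686) = -1481221 + (-815770 + (-206/9 + (⅑)*(-1509)² + (25/9)*(-1509)))*(-284171 - 1483686) = -1481221 + (-815770 + (-206/9 + (⅑)*2277081 - 12575/3))*(-1767857) = -1481221 + (-815770 + (-206/9 + 253009 - 12575/3))*(-1767857) = -1481221 + (-815770 + 2239150/9)*(-1767857) = -1481221 - 5102780/9*(-1767857) = -1481221 + 9020985342460/9 = 9020972011471/9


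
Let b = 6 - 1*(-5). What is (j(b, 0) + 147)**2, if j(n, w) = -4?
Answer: 20449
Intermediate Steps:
b = 11 (b = 6 + 5 = 11)
(j(b, 0) + 147)**2 = (-4 + 147)**2 = 143**2 = 20449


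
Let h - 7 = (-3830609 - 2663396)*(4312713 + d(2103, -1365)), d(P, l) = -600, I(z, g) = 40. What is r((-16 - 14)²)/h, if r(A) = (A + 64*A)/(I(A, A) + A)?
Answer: -2925/1316135518980226 ≈ -2.2224e-12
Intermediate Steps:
r(A) = 65*A/(40 + A) (r(A) = (A + 64*A)/(40 + A) = (65*A)/(40 + A) = 65*A/(40 + A))
h = -28002883382558 (h = 7 + (-3830609 - 2663396)*(4312713 - 600) = 7 - 6494005*4312113 = 7 - 28002883382565 = -28002883382558)
r((-16 - 14)²)/h = (65*(-16 - 14)²/(40 + (-16 - 14)²))/(-28002883382558) = (65*(-30)²/(40 + (-30)²))*(-1/28002883382558) = (65*900/(40 + 900))*(-1/28002883382558) = (65*900/940)*(-1/28002883382558) = (65*900*(1/940))*(-1/28002883382558) = (2925/47)*(-1/28002883382558) = -2925/1316135518980226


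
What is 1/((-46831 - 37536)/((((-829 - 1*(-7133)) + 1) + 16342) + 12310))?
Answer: -34957/84367 ≈ -0.41434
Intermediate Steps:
1/((-46831 - 37536)/((((-829 - 1*(-7133)) + 1) + 16342) + 12310)) = 1/(-84367/((((-829 + 7133) + 1) + 16342) + 12310)) = 1/(-84367/(((6304 + 1) + 16342) + 12310)) = 1/(-84367/((6305 + 16342) + 12310)) = 1/(-84367/(22647 + 12310)) = 1/(-84367/34957) = -34957/84367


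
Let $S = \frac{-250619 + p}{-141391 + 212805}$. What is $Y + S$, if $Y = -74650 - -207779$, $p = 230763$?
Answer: $\frac{4753627275}{35707} \approx 1.3313 \cdot 10^{5}$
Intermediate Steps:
$Y = 133129$ ($Y = -74650 + 207779 = 133129$)
$S = - \frac{9928}{35707}$ ($S = \frac{-250619 + 230763}{-141391 + 212805} = - \frac{19856}{71414} = \left(-19856\right) \frac{1}{71414} = - \frac{9928}{35707} \approx -0.27804$)
$Y + S = 133129 - \frac{9928}{35707} = \frac{4753627275}{35707}$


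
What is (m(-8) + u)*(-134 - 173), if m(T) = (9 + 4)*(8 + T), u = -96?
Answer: 29472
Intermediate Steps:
m(T) = 104 + 13*T (m(T) = 13*(8 + T) = 104 + 13*T)
(m(-8) + u)*(-134 - 173) = ((104 + 13*(-8)) - 96)*(-134 - 173) = ((104 - 104) - 96)*(-307) = (0 - 96)*(-307) = -96*(-307) = 29472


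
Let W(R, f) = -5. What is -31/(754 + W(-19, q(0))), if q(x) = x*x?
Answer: -31/749 ≈ -0.041389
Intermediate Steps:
q(x) = x²
-31/(754 + W(-19, q(0))) = -31/(754 - 5) = -31/749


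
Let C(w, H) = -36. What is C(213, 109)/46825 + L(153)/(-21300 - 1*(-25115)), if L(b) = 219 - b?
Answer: 590622/35727475 ≈ 0.016531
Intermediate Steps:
C(213, 109)/46825 + L(153)/(-21300 - 1*(-25115)) = -36/46825 + (219 - 1*153)/(-21300 - 1*(-25115)) = -36*1/46825 + (219 - 153)/(-21300 + 25115) = -36/46825 + 66/3815 = 590622/35727475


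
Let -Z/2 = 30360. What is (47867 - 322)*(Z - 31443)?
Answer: -4381889835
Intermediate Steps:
Z = -60720 (Z = -2*30360 = -60720)
(47867 - 322)*(Z - 31443) = (47867 - 322)*(-60720 - 31443) = 47545*(-92163) = -4381889835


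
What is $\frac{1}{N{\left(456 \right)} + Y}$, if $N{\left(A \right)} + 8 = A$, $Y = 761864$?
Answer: $\frac{1}{762312} \approx 1.3118 \cdot 10^{-6}$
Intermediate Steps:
$N{\left(A \right)} = -8 + A$
$\frac{1}{N{\left(456 \right)} + Y} = \frac{1}{\left(-8 + 456\right) + 761864} = \frac{1}{448 + 761864} = \frac{1}{762312}$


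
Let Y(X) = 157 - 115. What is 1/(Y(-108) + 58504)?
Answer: 1/58546 ≈ 1.7081e-5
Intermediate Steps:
Y(X) = 42
1/(Y(-108) + 58504) = 1/(42 + 58504) = 1/58546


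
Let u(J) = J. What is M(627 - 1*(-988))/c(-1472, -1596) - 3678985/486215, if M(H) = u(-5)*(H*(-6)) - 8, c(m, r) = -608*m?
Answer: -326905005233/43515075584 ≈ -7.5125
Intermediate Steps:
M(H) = -8 + 30*H (M(H) = -5*H*(-6) - 8 = -(-30)*H - 8 = 30*H - 8 = -8 + 30*H)
M(627 - 1*(-988))/c(-1472, -1596) - 3678985/486215 = (-8 + 30*(627 - 1*(-988)))/((-608*(-1472))) - 3678985/486215 = (-8 + 30*(627 + 988))/894976 - 3678985*1/486215 = (-8 + 30*1615)*(1/894976) - 735797/97243 = (-8 + 48450)*(1/894976) - 735797/97243 = 48442*(1/894976) - 735797/97243 = 24221/447488 - 735797/97243 = -326905005233/43515075584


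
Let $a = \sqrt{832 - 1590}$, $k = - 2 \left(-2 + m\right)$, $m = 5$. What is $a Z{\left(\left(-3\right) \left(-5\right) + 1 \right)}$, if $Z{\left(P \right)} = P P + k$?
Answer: $250 i \sqrt{758} \approx 6883.0 i$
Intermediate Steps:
$k = -6$ ($k = - 2 \left(-2 + 5\right) = \left(-2\right) 3 = -6$)
$a = i \sqrt{758}$ ($a = \sqrt{-758} = i \sqrt{758} \approx 27.532 i$)
$Z{\left(P \right)} = -6 + P^{2}$ ($Z{\left(P \right)} = P P - 6 = P^{2} - 6 = -6 + P^{2}$)
$a Z{\left(\left(-3\right) \left(-5\right) + 1 \right)} = i \sqrt{758} \left(-6 + \left(\left(-3\right) \left(-5\right) + 1\right)^{2}\right) = i \sqrt{758} \left(-6 + \left(15 + 1\right)^{2}\right) = i \sqrt{758} \left(-6 + 16^{2}\right) = i \sqrt{758} \left(-6 + 256\right) = i \sqrt{758} \cdot 250 = 250 i \sqrt{758}$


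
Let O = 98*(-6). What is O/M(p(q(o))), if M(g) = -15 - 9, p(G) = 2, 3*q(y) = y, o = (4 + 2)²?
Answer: 49/2 ≈ 24.500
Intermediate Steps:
o = 36 (o = 6² = 36)
q(y) = y/3
O = -588
M(g) = -24
O/M(p(q(o))) = -588/(-24) = -588*(-1/24) = 49/2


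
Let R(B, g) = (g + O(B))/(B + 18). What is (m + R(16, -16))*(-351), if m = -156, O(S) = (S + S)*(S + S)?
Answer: 753948/17 ≈ 44350.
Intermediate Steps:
O(S) = 4*S**2 (O(S) = (2*S)*(2*S) = 4*S**2)
R(B, g) = (g + 4*B**2)/(18 + B) (R(B, g) = (g + 4*B**2)/(B + 18) = (g + 4*B**2)/(18 + B))
(m + R(16, -16))*(-351) = (-156 + (-16 + 4*16**2)/(18 + 16))*(-351) = (-156 + (-16 + 4*256)/34)*(-351) = (-156 + (-16 + 1024)/34)*(-351) = (-156 + (1/34)*1008)*(-351) = (-156 + 504/17)*(-351) = -2148/17*(-351) = 753948/17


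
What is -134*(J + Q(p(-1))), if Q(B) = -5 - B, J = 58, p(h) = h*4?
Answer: -7638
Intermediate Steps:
p(h) = 4*h
-134*(J + Q(p(-1))) = -134*(58 + (-5 - 4*(-1))) = -134*(58 + (-5 - 1*(-4))) = -134*(58 + (-5 + 4)) = -134*(58 - 1) = -134*57 = -7638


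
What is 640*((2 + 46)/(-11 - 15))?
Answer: -15360/13 ≈ -1181.5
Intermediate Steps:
640*((2 + 46)/(-11 - 15)) = 640*(48/(-26)) = 640*(48*(-1/26)) = 640*(-24/13) = -15360/13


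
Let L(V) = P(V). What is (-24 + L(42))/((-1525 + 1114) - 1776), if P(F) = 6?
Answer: 2/243 ≈ 0.0082304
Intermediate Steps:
L(V) = 6
(-24 + L(42))/((-1525 + 1114) - 1776) = (-24 + 6)/((-1525 + 1114) - 1776) = -18/(-411 - 1776) = -18/(-2187) = -18*(-1/2187) = 2/243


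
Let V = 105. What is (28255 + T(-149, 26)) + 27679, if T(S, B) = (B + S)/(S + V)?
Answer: 2461219/44 ≈ 55937.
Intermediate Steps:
T(S, B) = (B + S)/(105 + S) (T(S, B) = (B + S)/(S + 105) = (B + S)/(105 + S))
(28255 + T(-149, 26)) + 27679 = (28255 + (26 - 149)/(105 - 149)) + 27679 = (28255 - 123/(-44)) + 27679 = (28255 - 1/44*(-123)) + 27679 = (28255 + 123/44) + 27679 = 1243343/44 + 27679 = 2461219/44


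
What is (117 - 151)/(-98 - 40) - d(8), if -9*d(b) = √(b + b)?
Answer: 143/207 ≈ 0.69082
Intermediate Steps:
d(b) = -√2*√b/9 (d(b) = -√(b + b)/9 = -√2*√b/9)
(117 - 151)/(-98 - 40) - d(8) = (117 - 151)/(-98 - 40) - (-1)*√2*√8/9 = -34/(-138) - (-1)*√2*2*√2/9 = -34*(-1/138) - 1*(-4/9) = 17/69 + 4/9 = 143/207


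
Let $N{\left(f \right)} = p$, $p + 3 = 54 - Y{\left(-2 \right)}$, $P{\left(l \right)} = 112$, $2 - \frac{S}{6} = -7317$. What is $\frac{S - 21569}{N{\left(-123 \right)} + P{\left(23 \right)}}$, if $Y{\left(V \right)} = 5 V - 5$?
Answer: $\frac{22345}{178} \approx 125.53$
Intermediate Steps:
$S = 43914$ ($S = 12 - -43902 = 12 + 43902 = 43914$)
$Y{\left(V \right)} = -5 + 5 V$
$p = 66$ ($p = -3 + \left(54 - \left(-5 + 5 \left(-2\right)\right)\right) = -3 + \left(54 - \left(-5 - 10\right)\right) = -3 + \left(54 - -15\right) = -3 + \left(54 + 15\right) = -3 + 69 = 66$)
$N{\left(f \right)} = 66$
$\frac{S - 21569}{N{\left(-123 \right)} + P{\left(23 \right)}} = \frac{43914 - 21569}{66 + 112} = \frac{22345}{178}$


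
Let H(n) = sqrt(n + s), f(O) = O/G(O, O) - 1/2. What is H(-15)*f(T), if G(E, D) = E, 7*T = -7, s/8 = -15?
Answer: 3*I*sqrt(15)/2 ≈ 5.8095*I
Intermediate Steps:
s = -120 (s = 8*(-15) = -120)
T = -1 (T = (1/7)*(-7) = -1)
f(O) = 1/2 (f(O) = O/O - 1/2 = 1 - 1*1/2 = 1 - 1/2 = 1/2)
H(n) = sqrt(-120 + n) (H(n) = sqrt(n - 120) = sqrt(-120 + n))
H(-15)*f(T) = sqrt(-120 - 15)*(1/2) = sqrt(-135)*(1/2) = (3*I*sqrt(15))*(1/2) = 3*I*sqrt(15)/2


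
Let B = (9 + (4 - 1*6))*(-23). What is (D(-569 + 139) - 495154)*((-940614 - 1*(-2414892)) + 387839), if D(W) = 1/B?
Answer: -148447585506015/161 ≈ -9.2203e+11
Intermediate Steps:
B = -161 (B = (9 + (4 - 6))*(-23) = (9 - 2)*(-23) = 7*(-23) = -161)
D(W) = -1/161 (D(W) = 1/(-161) = -1/161)
(D(-569 + 139) - 495154)*((-940614 - 1*(-2414892)) + 387839) = (-1/161 - 495154)*((-940614 - 1*(-2414892)) + 387839) = -79719795*((-940614 + 2414892) + 387839)/161 = -79719795*(1474278 + 387839)/161 = -79719795/161*1862117 = -148447585506015/161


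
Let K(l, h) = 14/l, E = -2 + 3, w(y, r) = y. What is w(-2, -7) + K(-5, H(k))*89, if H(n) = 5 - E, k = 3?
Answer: -1256/5 ≈ -251.20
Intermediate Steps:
E = 1
H(n) = 4 (H(n) = 5 - 1*1 = 5 - 1 = 4)
w(-2, -7) + K(-5, H(k))*89 = -2 + (14/(-5))*89 = -2 + (14*(-⅕))*89 = -2 - 14/5*89 = -2 - 1246/5 = -1256/5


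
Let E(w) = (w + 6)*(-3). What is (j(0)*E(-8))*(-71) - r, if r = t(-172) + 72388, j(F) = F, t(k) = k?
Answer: -72216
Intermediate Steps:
E(w) = -18 - 3*w (E(w) = (6 + w)*(-3) = -18 - 3*w)
r = 72216 (r = -172 + 72388 = 72216)
(j(0)*E(-8))*(-71) - r = (0*(-18 - 3*(-8)))*(-71) - 1*72216 = (0*(-18 + 24))*(-71) - 72216 = (0*6)*(-71) - 72216 = 0*(-71) - 72216 = 0 - 72216 = -72216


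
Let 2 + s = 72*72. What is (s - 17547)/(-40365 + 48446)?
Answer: -12365/8081 ≈ -1.5301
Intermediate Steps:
s = 5182 (s = -2 + 72*72 = -2 + 5184 = 5182)
(s - 17547)/(-40365 + 48446) = (5182 - 17547)/(-40365 + 48446) = -12365/8081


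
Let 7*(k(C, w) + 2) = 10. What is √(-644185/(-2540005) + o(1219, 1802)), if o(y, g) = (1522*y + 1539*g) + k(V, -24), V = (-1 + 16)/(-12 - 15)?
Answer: √58529452320502534189/3556007 ≈ 2151.4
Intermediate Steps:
V = -5/9 (V = 15/(-27) = 15*(-1/27) = -5/9 ≈ -0.55556)
k(C, w) = -4/7 (k(C, w) = -2 + (⅐)*10 = -2 + 10/7 = -4/7)
o(y, g) = -4/7 + 1522*y + 1539*g (o(y, g) = (1522*y + 1539*g) - 4/7 = -4/7 + 1522*y + 1539*g)
√(-644185/(-2540005) + o(1219, 1802)) = √(-644185/(-2540005) + (-4/7 + 1522*1219 + 1539*1802)) = √(-644185*(-1/2540005) + (-4/7 + 1855318 + 2773278)) = √(128837/508001 + 32400168/7) = √(16459318646027/3556007) = √58529452320502534189/3556007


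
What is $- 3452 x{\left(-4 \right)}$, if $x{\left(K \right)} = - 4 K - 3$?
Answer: $-44876$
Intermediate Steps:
$x{\left(K \right)} = -3 - 4 K$
$- 3452 x{\left(-4 \right)} = - 3452 \left(-3 - -16\right) = - 3452 \left(-3 + 16\right) = \left(-3452\right) 13 = -44876$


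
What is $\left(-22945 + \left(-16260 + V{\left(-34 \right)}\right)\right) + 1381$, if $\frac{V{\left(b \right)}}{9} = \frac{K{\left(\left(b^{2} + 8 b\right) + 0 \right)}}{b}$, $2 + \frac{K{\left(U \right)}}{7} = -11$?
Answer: $- \frac{1285197}{34} \approx -37800.0$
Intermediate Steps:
$K{\left(U \right)} = -91$ ($K{\left(U \right)} = -14 + 7 \left(-11\right) = -14 - 77 = -91$)
$V{\left(b \right)} = - \frac{819}{b}$ ($V{\left(b \right)} = 9 \left(- \frac{91}{b}\right) = - \frac{819}{b}$)
$\left(-22945 + \left(-16260 + V{\left(-34 \right)}\right)\right) + 1381 = \left(-22945 - \left(16260 + \frac{819}{-34}\right)\right) + 1381 = \left(-22945 - \frac{552021}{34}\right) + 1381 = - \frac{1332151}{34} + 1381 = - \frac{1285197}{34}$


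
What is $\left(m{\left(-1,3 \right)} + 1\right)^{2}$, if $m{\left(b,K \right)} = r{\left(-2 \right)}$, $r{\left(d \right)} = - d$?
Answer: $9$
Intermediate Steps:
$m{\left(b,K \right)} = 2$ ($m{\left(b,K \right)} = \left(-1\right) \left(-2\right) = 2$)
$\left(m{\left(-1,3 \right)} + 1\right)^{2} = \left(2 + 1\right)^{2} = 3^{2} = 9$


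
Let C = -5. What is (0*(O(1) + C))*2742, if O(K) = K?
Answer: 0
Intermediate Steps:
(0*(O(1) + C))*2742 = (0*(1 - 5))*2742 = (0*(-4))*2742 = 0*2742 = 0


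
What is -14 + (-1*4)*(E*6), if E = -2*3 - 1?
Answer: 154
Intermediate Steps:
E = -7 (E = -6 - 1 = -7)
-14 + (-1*4)*(E*6) = -14 + (-1*4)*(-7*6) = -14 - 4*(-42) = -14 + 168 = 154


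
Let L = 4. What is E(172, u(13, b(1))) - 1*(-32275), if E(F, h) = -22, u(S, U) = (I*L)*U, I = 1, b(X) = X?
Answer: 32253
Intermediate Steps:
u(S, U) = 4*U (u(S, U) = (1*4)*U = 4*U)
E(172, u(13, b(1))) - 1*(-32275) = -22 - 1*(-32275) = -22 + 32275 = 32253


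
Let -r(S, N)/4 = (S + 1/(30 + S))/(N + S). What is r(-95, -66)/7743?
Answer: -24704/81030495 ≈ -0.00030487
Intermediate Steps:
r(S, N) = -4*(S + 1/(30 + S))/(N + S)
r(-95, -66)/7743 = (4*(-1 - 1*(-95)**2 - 30*(-95))/((-95)**2 + 30*(-66) + 30*(-95) - 66*(-95)))/7743 = (4*(-1 - 1*9025 + 2850)/(9025 - 1980 - 2850 + 6270))*(1/7743) = (4*(-1 - 9025 + 2850)/10465)*(1/7743) = (4*(1/10465)*(-6176))*(1/7743) = -24704/10465*1/7743 = -24704/81030495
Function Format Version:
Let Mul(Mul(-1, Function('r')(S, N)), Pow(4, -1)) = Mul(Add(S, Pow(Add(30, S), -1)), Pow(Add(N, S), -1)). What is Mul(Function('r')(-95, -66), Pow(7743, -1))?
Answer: Rational(-24704, 81030495) ≈ -0.00030487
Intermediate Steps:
Function('r')(S, N) = Mul(-4, Pow(Add(N, S), -1), Add(S, Pow(Add(30, S), -1))) (Function('r')(S, N) = Mul(-4, Mul(Add(S, Pow(Add(30, S), -1)), Pow(Add(N, S), -1))) = Mul(-4, Mul(Pow(Add(N, S), -1), Add(S, Pow(Add(30, S), -1)))) = Mul(-4, Pow(Add(N, S), -1), Add(S, Pow(Add(30, S), -1))))
Mul(Function('r')(-95, -66), Pow(7743, -1)) = Mul(Mul(4, Pow(Add(Pow(-95, 2), Mul(30, -66), Mul(30, -95), Mul(-66, -95)), -1), Add(-1, Mul(-1, Pow(-95, 2)), Mul(-30, -95))), Pow(7743, -1)) = Mul(Mul(4, Pow(Add(9025, -1980, -2850, 6270), -1), Add(-1, Mul(-1, 9025), 2850)), Rational(1, 7743)) = Mul(Mul(4, Pow(10465, -1), Add(-1, -9025, 2850)), Rational(1, 7743)) = Mul(Mul(4, Rational(1, 10465), -6176), Rational(1, 7743)) = Mul(Rational(-24704, 10465), Rational(1, 7743)) = Rational(-24704, 81030495)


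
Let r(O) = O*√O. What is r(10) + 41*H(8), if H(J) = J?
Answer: 328 + 10*√10 ≈ 359.62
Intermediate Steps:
r(O) = O^(3/2)
r(10) + 41*H(8) = 10^(3/2) + 41*8 = 10*√10 + 328 = 328 + 10*√10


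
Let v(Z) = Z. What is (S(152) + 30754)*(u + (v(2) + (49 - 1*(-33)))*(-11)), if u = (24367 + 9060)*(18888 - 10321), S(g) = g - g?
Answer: 8806967161490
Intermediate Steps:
S(g) = 0
u = 286369109 (u = 33427*8567 = 286369109)
(S(152) + 30754)*(u + (v(2) + (49 - 1*(-33)))*(-11)) = (0 + 30754)*(286369109 + (2 + (49 - 1*(-33)))*(-11)) = 30754*(286369109 + (2 + (49 + 33))*(-11)) = 30754*(286369109 + (2 + 82)*(-11)) = 30754*(286369109 + 84*(-11)) = 30754*(286369109 - 924) = 30754*286368185 = 8806967161490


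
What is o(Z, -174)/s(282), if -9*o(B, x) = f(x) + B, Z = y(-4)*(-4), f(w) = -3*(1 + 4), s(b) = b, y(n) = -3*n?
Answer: 7/282 ≈ 0.024823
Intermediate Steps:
f(w) = -15 (f(w) = -3*5 = -15)
Z = -48 (Z = -3*(-4)*(-4) = 12*(-4) = -48)
o(B, x) = 5/3 - B/9 (o(B, x) = -(-15 + B)/9 = 5/3 - B/9)
o(Z, -174)/s(282) = (5/3 - ⅑*(-48))/282 = (5/3 + 16/3)*(1/282) = 7*(1/282) = 7/282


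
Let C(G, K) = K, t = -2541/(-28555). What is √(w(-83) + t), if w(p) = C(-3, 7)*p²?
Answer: √39320529287830/28555 ≈ 219.60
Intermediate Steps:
t = 2541/28555 (t = -2541*(-1/28555) = 2541/28555 ≈ 0.088986)
w(p) = 7*p²
√(w(-83) + t) = √(7*(-83)² + 2541/28555) = √(7*6889 + 2541/28555) = √(48223 + 2541/28555) = √(1377010306/28555) = √39320529287830/28555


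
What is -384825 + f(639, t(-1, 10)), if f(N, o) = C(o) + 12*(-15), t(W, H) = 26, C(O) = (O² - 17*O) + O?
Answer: -384745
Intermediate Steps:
C(O) = O² - 16*O
f(N, o) = -180 + o*(-16 + o) (f(N, o) = o*(-16 + o) + 12*(-15) = o*(-16 + o) - 180 = -180 + o*(-16 + o))
-384825 + f(639, t(-1, 10)) = -384825 + (-180 + 26*(-16 + 26)) = -384825 + (-180 + 26*10) = -384825 + (-180 + 260) = -384825 + 80 = -384745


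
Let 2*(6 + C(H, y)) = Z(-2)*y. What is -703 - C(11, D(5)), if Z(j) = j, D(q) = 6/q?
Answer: -3479/5 ≈ -695.80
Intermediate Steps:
C(H, y) = -6 - y (C(H, y) = -6 + (-2*y)/2 = -6 - y)
-703 - C(11, D(5)) = -703 - (-6 - 6/5) = -703 - 1*(-36/5) = -703 + 36/5 = -3479/5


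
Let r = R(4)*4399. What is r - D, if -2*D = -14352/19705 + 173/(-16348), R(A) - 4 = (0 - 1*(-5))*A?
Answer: 68019705580219/644274680 ≈ 1.0558e+5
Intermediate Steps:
R(A) = 4 + 5*A (R(A) = 4 + (0 - 1*(-5))*A = 4 + (0 + 5)*A = 4 + 5*A)
D = 238035461/644274680 (D = -(-14352/19705 + 173/(-16348))/2 = -(-14352*1/19705 + 173*(-1/16348))/2 = -(-14352/19705 - 173/16348)/2 = -1/2*(-238035461/322137340) = 238035461/644274680 ≈ 0.36946)
r = 105576 (r = (4 + 5*4)*4399 = (4 + 20)*4399 = 24*4399 = 105576)
r - D = 105576 - 1*238035461/644274680 = 105576 - 238035461/644274680 = 68019705580219/644274680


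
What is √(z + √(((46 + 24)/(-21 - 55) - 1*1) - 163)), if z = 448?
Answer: √(646912 + 38*I*√238146)/38 ≈ 21.168 + 0.30334*I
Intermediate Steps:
√(z + √(((46 + 24)/(-21 - 55) - 1*1) - 163)) = √(448 + √(((46 + 24)/(-21 - 55) - 1*1) - 163)) = √(448 + √((70/(-76) - 1) - 163)) = √(448 + √((70*(-1/76) - 1) - 163)) = √(448 + √((-35/38 - 1) - 163)) = √(448 + √(-73/38 - 163)) = √(448 + √(-6267/38)) = √(448 + I*√238146/38)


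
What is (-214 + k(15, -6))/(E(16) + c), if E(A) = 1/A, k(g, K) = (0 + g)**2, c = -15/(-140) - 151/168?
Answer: -528/35 ≈ -15.086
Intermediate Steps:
c = -19/24 (c = -15*(-1/140) - 151*1/168 = 3/28 - 151/168 = -19/24 ≈ -0.79167)
k(g, K) = g**2
E(A) = 1/A
(-214 + k(15, -6))/(E(16) + c) = (-214 + 15**2)/(1/16 - 19/24) = (-214 + 225)/(1/16 - 19/24) = 11/(-35/48) = 11*(-48/35) = -528/35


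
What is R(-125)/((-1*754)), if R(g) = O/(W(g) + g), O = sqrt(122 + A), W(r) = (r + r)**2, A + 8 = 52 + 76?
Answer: -11*sqrt(2)/47030750 ≈ -3.3077e-7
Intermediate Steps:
A = 120 (A = -8 + (52 + 76) = -8 + 128 = 120)
W(r) = 4*r**2 (W(r) = (2*r)**2 = 4*r**2)
O = 11*sqrt(2) (O = sqrt(122 + 120) = sqrt(242) = 11*sqrt(2) ≈ 15.556)
R(g) = 11*sqrt(2)/(g + 4*g**2) (R(g) = (11*sqrt(2))/(4*g**2 + g) = (11*sqrt(2))/(g + 4*g**2) = 11*sqrt(2)/(g + 4*g**2))
R(-125)/((-1*754)) = (11*sqrt(2)/(-125*(1 + 4*(-125))))/((-1*754)) = (11*sqrt(2)*(-1/125)/(1 - 500))/(-754) = (11*sqrt(2)*(-1/125)/(-499))*(-1/754) = (11*sqrt(2)*(-1/125)*(-1/499))*(-1/754) = (11*sqrt(2)/62375)*(-1/754) = -11*sqrt(2)/47030750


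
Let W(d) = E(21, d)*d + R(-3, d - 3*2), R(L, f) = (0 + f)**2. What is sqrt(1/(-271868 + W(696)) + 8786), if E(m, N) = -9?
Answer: 3*sqrt(2391215395853)/49492 ≈ 93.734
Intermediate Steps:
R(L, f) = f**2
W(d) = (-6 + d)**2 - 9*d (W(d) = -9*d + (d - 3*2)**2 = -9*d + (d - 6)**2 = -9*d + (-6 + d)**2 = (-6 + d)**2 - 9*d)
sqrt(1/(-271868 + W(696)) + 8786) = sqrt(1/(-271868 + ((-6 + 696)**2 - 9*696)) + 8786) = sqrt(1/(-271868 + (690**2 - 6264)) + 8786) = sqrt(1/(-271868 + (476100 - 6264)) + 8786) = sqrt(1/(-271868 + 469836) + 8786) = sqrt(1/197968 + 8786) = sqrt(1739346849/197968) = 3*sqrt(2391215395853)/49492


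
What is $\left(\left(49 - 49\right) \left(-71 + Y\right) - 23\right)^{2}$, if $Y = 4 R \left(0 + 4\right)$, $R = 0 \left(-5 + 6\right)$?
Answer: $529$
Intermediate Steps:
$R = 0$ ($R = 0 \cdot 1 = 0$)
$Y = 0$ ($Y = 4 \cdot 0 \left(0 + 4\right) = 0 \cdot 4 = 0$)
$\left(\left(49 - 49\right) \left(-71 + Y\right) - 23\right)^{2} = \left(\left(49 - 49\right) \left(-71 + 0\right) - 23\right)^{2} = \left(0 \left(-71\right) - 23\right)^{2} = \left(0 - 23\right)^{2} = \left(-23\right)^{2} = 529$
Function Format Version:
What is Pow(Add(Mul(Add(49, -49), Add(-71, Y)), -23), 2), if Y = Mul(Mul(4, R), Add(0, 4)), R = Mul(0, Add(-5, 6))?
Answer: 529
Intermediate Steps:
R = 0 (R = Mul(0, 1) = 0)
Y = 0 (Y = Mul(Mul(4, 0), Add(0, 4)) = Mul(0, 4) = 0)
Pow(Add(Mul(Add(49, -49), Add(-71, Y)), -23), 2) = Pow(Add(Mul(Add(49, -49), Add(-71, 0)), -23), 2) = Pow(Add(Mul(0, -71), -23), 2) = Pow(Add(0, -23), 2) = Pow(-23, 2) = 529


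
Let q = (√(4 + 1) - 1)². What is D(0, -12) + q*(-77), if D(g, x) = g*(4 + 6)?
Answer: -462 + 154*√5 ≈ -117.65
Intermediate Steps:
D(g, x) = 10*g (D(g, x) = g*10 = 10*g)
q = (-1 + √5)² (q = (√5 - 1)² = (-1 + √5)² ≈ 1.5279)
D(0, -12) + q*(-77) = 10*0 + (1 - √5)²*(-77) = 0 - 77*(1 - √5)² = -77*(1 - √5)²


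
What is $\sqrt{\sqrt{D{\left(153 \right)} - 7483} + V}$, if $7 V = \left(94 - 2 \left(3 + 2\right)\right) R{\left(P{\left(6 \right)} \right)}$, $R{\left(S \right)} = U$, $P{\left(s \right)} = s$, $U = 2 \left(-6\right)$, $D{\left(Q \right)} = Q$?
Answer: $\sqrt{-144 + i \sqrt{7330}} \approx 3.43 + 12.481 i$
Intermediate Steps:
$U = -12$
$R{\left(S \right)} = -12$
$V = -144$ ($V = \frac{\left(94 - 2 \left(3 + 2\right)\right) \left(-12\right)}{7} = \frac{\left(94 - 10\right) \left(-12\right)}{7} = \frac{84 \left(-12\right)}{7} = \frac{1}{7} \left(-1008\right) = -144$)
$\sqrt{\sqrt{D{\left(153 \right)} - 7483} + V} = \sqrt{\sqrt{153 - 7483} - 144} = \sqrt{\sqrt{-7330} - 144} = \sqrt{i \sqrt{7330} - 144} = \sqrt{-144 + i \sqrt{7330}}$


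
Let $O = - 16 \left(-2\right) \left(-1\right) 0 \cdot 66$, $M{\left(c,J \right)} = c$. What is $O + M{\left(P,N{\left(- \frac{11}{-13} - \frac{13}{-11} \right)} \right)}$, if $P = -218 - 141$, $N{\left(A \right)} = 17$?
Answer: $-359$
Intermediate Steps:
$P = -359$ ($P = -218 - 141 = -359$)
$O = 0$ ($O = - 16 \cdot 2 \cdot 0 \cdot 66 = \left(-16\right) 0 \cdot 66 = 0 \cdot 66 = 0$)
$O + M{\left(P,N{\left(- \frac{11}{-13} - \frac{13}{-11} \right)} \right)} = 0 - 359 = -359$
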